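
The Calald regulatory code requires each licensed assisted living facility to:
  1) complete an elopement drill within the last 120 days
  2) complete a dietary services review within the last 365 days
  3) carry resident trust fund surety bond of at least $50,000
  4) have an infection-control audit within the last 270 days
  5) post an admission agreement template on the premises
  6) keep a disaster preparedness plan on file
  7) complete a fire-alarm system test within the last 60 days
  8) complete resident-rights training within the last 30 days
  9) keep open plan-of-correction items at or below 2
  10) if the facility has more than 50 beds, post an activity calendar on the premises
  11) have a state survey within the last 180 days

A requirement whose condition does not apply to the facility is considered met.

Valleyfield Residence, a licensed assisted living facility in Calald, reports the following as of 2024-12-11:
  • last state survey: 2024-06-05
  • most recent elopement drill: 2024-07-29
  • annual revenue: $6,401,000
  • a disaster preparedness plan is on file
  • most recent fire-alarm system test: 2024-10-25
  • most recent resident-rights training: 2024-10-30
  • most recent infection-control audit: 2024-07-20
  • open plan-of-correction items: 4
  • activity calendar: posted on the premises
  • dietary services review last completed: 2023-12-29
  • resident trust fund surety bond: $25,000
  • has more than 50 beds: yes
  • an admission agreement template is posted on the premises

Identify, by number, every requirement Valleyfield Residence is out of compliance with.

1. elopement drill 135 days ago vs limit 120 → not met
2. dietary services review 348 days ago vs limit 365 → met
3. resident trust fund surety bond $25,000 < $50,000 → not met
4. infection-control audit 144 days ago vs limit 270 → met
5. admission agreement template present → met
6. disaster preparedness plan present → met
7. fire-alarm system test 47 days ago vs limit 60 → met
8. resident-rights training 42 days ago vs limit 30 → not met
9. open plan-of-correction items 4 > 2 → not met
10. condition 'has more than 50 beds' holds; activity calendar present → met
11. state survey 189 days ago vs limit 180 → not met
Not met: 1, 3, 8, 9, 11

1, 3, 8, 9, 11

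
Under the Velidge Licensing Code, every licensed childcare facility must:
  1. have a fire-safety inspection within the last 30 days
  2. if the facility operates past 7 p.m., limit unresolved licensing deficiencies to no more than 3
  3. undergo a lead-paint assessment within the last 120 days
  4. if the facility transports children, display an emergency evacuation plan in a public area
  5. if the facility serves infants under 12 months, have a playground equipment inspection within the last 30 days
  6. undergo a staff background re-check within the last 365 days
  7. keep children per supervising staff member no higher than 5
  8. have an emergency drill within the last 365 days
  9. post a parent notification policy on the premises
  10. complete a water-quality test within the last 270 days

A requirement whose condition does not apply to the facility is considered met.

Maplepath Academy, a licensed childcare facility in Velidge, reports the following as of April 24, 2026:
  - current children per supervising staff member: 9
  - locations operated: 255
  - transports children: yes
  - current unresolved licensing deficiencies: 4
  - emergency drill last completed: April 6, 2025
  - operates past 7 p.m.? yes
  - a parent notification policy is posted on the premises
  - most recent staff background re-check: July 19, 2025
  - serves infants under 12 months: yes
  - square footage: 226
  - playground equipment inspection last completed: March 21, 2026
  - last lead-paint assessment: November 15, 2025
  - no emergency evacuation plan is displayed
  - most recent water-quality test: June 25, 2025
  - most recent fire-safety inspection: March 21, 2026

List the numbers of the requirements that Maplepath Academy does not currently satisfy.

1. fire-safety inspection 34 days ago vs limit 30 → not met
2. condition 'operates past 7 p.m.' holds; unresolved licensing deficiencies 4 > 3 → not met
3. lead-paint assessment 160 days ago vs limit 120 → not met
4. condition 'transports children' holds; emergency evacuation plan absent → not met
5. condition 'serves infants under 12 months' holds; playground equipment inspection 34 days ago vs limit 30 → not met
6. staff background re-check 279 days ago vs limit 365 → met
7. children per supervising staff member 9 > 5 → not met
8. emergency drill 383 days ago vs limit 365 → not met
9. parent notification policy present → met
10. water-quality test 303 days ago vs limit 270 → not met
Not met: 1, 2, 3, 4, 5, 7, 8, 10

1, 2, 3, 4, 5, 7, 8, 10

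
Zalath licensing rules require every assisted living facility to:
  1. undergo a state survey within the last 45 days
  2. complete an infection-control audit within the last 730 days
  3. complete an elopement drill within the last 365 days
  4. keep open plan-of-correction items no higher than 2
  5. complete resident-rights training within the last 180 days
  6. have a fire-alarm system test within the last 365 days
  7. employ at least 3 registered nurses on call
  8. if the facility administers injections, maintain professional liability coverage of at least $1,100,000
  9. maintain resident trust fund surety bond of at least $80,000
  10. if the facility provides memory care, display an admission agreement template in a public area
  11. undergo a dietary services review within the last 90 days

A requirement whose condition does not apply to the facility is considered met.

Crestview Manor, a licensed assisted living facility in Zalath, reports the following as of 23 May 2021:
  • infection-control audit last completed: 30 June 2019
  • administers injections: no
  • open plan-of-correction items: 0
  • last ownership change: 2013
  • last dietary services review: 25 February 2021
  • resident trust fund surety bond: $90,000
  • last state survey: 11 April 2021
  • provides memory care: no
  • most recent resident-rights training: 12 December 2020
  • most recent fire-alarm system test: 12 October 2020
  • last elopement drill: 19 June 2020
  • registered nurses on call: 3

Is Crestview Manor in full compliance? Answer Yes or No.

Yes

1. state survey 42 days ago vs limit 45 → met
2. infection-control audit 693 days ago vs limit 730 → met
3. elopement drill 338 days ago vs limit 365 → met
4. open plan-of-correction items 0 ≤ 2 → met
5. resident-rights training 162 days ago vs limit 180 → met
6. fire-alarm system test 223 days ago vs limit 365 → met
7. registered nurses on call 3 ≥ 3 → met
8. condition 'administers injections' does not hold → requirement n/a → met
9. resident trust fund surety bond $90,000 ≥ $80,000 → met
10. condition 'provides memory care' does not hold → requirement n/a → met
11. dietary services review 87 days ago vs limit 90 → met
All met.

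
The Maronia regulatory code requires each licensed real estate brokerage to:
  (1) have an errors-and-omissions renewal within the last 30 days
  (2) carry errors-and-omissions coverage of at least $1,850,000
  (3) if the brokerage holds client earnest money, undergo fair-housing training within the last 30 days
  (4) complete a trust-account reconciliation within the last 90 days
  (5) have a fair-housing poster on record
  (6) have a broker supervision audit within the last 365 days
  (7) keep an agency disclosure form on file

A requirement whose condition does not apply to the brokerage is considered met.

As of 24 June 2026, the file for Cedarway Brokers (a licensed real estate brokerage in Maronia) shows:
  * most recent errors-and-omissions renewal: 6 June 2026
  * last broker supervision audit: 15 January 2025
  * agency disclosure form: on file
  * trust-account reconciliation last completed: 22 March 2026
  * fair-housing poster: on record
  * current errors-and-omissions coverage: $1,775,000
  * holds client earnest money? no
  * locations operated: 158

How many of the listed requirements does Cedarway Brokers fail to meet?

3

1. errors-and-omissions renewal 18 days ago vs limit 30 → met
2. errors-and-omissions coverage $1,775,000 < $1,850,000 → not met
3. condition 'holds client earnest money' does not hold → requirement n/a → met
4. trust-account reconciliation 94 days ago vs limit 90 → not met
5. fair-housing poster present → met
6. broker supervision audit 525 days ago vs limit 365 → not met
7. agency disclosure form present → met
Not met: 3 of 7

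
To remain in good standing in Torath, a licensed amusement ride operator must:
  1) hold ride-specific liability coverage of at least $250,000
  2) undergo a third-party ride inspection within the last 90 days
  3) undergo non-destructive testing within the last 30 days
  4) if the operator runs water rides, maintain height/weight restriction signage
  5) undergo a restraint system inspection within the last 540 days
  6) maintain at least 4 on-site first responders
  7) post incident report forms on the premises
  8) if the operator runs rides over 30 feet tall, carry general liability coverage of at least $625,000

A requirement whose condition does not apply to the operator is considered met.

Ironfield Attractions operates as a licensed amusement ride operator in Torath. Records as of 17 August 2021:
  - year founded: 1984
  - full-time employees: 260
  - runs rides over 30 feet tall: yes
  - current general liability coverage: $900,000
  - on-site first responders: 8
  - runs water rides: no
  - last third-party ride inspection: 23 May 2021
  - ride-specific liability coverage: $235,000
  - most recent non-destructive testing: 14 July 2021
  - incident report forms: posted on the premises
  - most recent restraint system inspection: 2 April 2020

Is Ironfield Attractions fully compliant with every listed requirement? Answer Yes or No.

No

1. ride-specific liability coverage $235,000 < $250,000 → not met
2. third-party ride inspection 86 days ago vs limit 90 → met
3. non-destructive testing 34 days ago vs limit 30 → not met
4. condition 'runs water rides' does not hold → requirement n/a → met
5. restraint system inspection 502 days ago vs limit 540 → met
6. on-site first responders 8 ≥ 4 → met
7. incident report forms present → met
8. condition 'runs rides over 30 feet tall' holds; general liability coverage $900,000 ≥ $625,000 → met
Not met: 1, 3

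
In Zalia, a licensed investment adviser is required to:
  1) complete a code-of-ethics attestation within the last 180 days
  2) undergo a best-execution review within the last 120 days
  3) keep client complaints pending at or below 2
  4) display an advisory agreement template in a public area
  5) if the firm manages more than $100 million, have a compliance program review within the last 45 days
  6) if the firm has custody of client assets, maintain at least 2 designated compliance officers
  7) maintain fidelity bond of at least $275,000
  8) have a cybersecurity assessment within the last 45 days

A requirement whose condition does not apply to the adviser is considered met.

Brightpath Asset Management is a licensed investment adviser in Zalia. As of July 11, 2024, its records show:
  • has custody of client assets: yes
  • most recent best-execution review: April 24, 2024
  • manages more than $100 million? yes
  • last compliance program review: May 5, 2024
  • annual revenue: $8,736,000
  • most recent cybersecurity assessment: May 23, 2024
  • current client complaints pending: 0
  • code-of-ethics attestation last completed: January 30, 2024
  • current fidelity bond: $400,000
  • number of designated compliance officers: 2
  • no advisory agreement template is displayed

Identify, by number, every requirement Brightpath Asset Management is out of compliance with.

4, 5, 8

1. code-of-ethics attestation 163 days ago vs limit 180 → met
2. best-execution review 78 days ago vs limit 120 → met
3. client complaints pending 0 ≤ 2 → met
4. advisory agreement template absent → not met
5. condition 'manages more than $100 million' holds; compliance program review 67 days ago vs limit 45 → not met
6. condition 'has custody of client assets' holds; designated compliance officers 2 ≥ 2 → met
7. fidelity bond $400,000 ≥ $275,000 → met
8. cybersecurity assessment 49 days ago vs limit 45 → not met
Not met: 4, 5, 8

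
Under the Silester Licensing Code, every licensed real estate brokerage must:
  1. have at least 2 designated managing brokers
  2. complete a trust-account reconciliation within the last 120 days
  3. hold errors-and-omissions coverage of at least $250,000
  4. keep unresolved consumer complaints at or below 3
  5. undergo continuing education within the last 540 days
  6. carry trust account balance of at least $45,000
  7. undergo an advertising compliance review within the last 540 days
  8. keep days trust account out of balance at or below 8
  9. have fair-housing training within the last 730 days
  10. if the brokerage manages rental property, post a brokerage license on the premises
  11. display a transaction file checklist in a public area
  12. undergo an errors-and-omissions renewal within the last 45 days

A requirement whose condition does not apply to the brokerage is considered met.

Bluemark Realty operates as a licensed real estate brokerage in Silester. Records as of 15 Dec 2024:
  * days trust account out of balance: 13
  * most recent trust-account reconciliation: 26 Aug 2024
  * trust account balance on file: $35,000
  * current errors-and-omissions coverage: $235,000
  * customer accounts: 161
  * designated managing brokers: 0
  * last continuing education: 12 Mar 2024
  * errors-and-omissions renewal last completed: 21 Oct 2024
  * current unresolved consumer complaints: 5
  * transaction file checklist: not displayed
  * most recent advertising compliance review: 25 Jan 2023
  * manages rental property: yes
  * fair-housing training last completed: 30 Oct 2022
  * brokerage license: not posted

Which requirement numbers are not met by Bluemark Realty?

1. designated managing brokers 0 < 2 → not met
2. trust-account reconciliation 111 days ago vs limit 120 → met
3. errors-and-omissions coverage $235,000 < $250,000 → not met
4. unresolved consumer complaints 5 > 3 → not met
5. continuing education 278 days ago vs limit 540 → met
6. trust account balance $35,000 < $45,000 → not met
7. advertising compliance review 690 days ago vs limit 540 → not met
8. days trust account out of balance 13 > 8 → not met
9. fair-housing training 777 days ago vs limit 730 → not met
10. condition 'manages rental property' holds; brokerage license absent → not met
11. transaction file checklist absent → not met
12. errors-and-omissions renewal 55 days ago vs limit 45 → not met
Not met: 1, 3, 4, 6, 7, 8, 9, 10, 11, 12

1, 3, 4, 6, 7, 8, 9, 10, 11, 12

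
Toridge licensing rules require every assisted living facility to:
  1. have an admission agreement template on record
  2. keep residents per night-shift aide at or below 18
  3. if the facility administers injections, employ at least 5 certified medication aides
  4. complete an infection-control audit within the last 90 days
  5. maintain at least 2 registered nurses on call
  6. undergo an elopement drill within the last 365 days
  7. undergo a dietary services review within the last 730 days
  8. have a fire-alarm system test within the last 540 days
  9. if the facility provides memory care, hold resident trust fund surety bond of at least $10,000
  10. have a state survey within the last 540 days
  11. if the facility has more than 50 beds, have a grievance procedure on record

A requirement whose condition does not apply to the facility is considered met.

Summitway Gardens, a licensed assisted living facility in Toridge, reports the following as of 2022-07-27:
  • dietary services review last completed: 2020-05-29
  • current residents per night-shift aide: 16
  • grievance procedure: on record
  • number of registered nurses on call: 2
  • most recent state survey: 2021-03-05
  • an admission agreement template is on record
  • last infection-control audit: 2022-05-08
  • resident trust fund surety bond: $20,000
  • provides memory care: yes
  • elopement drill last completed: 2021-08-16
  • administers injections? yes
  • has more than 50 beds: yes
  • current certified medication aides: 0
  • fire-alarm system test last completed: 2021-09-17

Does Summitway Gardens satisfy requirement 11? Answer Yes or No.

11. condition 'has more than 50 beds' holds; grievance procedure present → met

Yes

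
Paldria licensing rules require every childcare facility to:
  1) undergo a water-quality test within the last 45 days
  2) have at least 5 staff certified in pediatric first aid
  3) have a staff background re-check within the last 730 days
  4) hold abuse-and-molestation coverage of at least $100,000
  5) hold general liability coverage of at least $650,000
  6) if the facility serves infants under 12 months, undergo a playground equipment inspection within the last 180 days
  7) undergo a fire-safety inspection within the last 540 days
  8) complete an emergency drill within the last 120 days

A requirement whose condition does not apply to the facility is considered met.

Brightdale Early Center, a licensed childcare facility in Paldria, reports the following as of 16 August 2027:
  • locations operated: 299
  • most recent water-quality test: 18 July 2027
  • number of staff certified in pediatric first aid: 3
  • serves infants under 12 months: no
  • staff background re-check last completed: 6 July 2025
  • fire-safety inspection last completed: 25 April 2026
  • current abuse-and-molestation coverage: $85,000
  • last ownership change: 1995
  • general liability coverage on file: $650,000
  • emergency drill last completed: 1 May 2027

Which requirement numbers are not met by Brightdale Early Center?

1. water-quality test 29 days ago vs limit 45 → met
2. staff certified in pediatric first aid 3 < 5 → not met
3. staff background re-check 771 days ago vs limit 730 → not met
4. abuse-and-molestation coverage $85,000 < $100,000 → not met
5. general liability coverage $650,000 ≥ $650,000 → met
6. condition 'serves infants under 12 months' does not hold → requirement n/a → met
7. fire-safety inspection 478 days ago vs limit 540 → met
8. emergency drill 107 days ago vs limit 120 → met
Not met: 2, 3, 4

2, 3, 4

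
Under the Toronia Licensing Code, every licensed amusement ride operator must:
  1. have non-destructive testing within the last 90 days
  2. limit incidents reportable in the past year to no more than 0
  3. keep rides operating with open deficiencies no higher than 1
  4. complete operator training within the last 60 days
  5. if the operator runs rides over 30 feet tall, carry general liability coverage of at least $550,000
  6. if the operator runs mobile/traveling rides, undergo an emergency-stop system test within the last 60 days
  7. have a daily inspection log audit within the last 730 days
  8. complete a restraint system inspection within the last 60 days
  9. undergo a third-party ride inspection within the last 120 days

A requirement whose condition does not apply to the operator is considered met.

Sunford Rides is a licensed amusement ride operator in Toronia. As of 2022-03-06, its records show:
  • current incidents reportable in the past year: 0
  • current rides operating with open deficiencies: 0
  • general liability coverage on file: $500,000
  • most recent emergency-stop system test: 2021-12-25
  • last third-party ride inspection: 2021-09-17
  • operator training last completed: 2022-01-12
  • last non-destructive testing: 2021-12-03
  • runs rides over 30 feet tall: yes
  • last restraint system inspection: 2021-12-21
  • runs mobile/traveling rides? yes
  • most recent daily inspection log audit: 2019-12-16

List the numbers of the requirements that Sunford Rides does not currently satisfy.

1, 5, 6, 7, 8, 9

1. non-destructive testing 93 days ago vs limit 90 → not met
2. incidents reportable in the past year 0 ≤ 0 → met
3. rides operating with open deficiencies 0 ≤ 1 → met
4. operator training 53 days ago vs limit 60 → met
5. condition 'runs rides over 30 feet tall' holds; general liability coverage $500,000 < $550,000 → not met
6. condition 'runs mobile/traveling rides' holds; emergency-stop system test 71 days ago vs limit 60 → not met
7. daily inspection log audit 811 days ago vs limit 730 → not met
8. restraint system inspection 75 days ago vs limit 60 → not met
9. third-party ride inspection 170 days ago vs limit 120 → not met
Not met: 1, 5, 6, 7, 8, 9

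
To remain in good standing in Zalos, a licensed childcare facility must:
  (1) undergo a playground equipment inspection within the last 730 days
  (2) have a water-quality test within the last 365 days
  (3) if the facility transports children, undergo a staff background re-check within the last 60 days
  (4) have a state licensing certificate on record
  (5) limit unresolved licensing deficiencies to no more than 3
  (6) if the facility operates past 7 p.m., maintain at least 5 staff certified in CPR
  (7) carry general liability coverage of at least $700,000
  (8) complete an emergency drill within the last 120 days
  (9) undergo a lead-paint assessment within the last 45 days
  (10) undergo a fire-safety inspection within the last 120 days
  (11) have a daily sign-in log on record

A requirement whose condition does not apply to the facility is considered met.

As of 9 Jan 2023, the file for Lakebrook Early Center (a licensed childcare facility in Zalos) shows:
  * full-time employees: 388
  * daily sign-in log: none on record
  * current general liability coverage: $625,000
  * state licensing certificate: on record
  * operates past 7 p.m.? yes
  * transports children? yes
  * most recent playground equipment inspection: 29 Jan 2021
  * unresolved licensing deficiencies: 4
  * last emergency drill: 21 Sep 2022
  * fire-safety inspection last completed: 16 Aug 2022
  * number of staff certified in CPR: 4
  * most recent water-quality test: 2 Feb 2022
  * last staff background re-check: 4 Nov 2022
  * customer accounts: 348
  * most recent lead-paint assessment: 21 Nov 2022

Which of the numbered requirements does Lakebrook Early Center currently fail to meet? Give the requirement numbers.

1. playground equipment inspection 710 days ago vs limit 730 → met
2. water-quality test 341 days ago vs limit 365 → met
3. condition 'transports children' holds; staff background re-check 66 days ago vs limit 60 → not met
4. state licensing certificate present → met
5. unresolved licensing deficiencies 4 > 3 → not met
6. condition 'operates past 7 p.m.' holds; staff certified in CPR 4 < 5 → not met
7. general liability coverage $625,000 < $700,000 → not met
8. emergency drill 110 days ago vs limit 120 → met
9. lead-paint assessment 49 days ago vs limit 45 → not met
10. fire-safety inspection 146 days ago vs limit 120 → not met
11. daily sign-in log absent → not met
Not met: 3, 5, 6, 7, 9, 10, 11

3, 5, 6, 7, 9, 10, 11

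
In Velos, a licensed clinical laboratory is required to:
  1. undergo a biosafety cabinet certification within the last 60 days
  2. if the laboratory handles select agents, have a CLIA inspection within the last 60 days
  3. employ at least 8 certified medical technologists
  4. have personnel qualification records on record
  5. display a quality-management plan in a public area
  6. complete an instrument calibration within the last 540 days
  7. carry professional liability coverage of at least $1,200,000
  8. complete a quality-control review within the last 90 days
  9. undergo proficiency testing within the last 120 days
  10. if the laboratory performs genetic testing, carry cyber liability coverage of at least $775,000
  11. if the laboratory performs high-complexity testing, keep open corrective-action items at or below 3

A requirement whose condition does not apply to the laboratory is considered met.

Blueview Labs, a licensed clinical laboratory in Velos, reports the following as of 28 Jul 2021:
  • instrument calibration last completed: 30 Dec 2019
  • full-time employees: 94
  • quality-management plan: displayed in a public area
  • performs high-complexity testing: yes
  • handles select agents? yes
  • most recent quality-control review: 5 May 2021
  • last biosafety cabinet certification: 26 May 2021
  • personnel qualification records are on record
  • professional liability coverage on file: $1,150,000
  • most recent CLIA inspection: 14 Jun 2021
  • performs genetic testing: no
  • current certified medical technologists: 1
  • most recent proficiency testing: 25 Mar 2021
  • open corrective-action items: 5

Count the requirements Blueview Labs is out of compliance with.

6

1. biosafety cabinet certification 63 days ago vs limit 60 → not met
2. condition 'handles select agents' holds; CLIA inspection 44 days ago vs limit 60 → met
3. certified medical technologists 1 < 8 → not met
4. personnel qualification records present → met
5. quality-management plan present → met
6. instrument calibration 576 days ago vs limit 540 → not met
7. professional liability coverage $1,150,000 < $1,200,000 → not met
8. quality-control review 84 days ago vs limit 90 → met
9. proficiency testing 125 days ago vs limit 120 → not met
10. condition 'performs genetic testing' does not hold → requirement n/a → met
11. condition 'performs high-complexity testing' holds; open corrective-action items 5 > 3 → not met
Not met: 6 of 11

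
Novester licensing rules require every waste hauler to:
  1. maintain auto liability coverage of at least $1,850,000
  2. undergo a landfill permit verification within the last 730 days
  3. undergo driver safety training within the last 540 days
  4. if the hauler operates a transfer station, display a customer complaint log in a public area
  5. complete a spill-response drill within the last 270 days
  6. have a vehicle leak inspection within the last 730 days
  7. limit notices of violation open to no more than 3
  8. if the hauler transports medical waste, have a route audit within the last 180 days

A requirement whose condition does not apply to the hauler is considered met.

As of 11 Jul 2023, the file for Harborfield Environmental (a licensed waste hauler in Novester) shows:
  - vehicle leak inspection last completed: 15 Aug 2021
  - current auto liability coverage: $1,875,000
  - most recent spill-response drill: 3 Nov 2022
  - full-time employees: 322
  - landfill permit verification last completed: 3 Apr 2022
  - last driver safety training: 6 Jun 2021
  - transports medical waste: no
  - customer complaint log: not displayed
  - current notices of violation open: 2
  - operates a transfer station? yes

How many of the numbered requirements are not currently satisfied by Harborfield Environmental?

1. auto liability coverage $1,875,000 ≥ $1,850,000 → met
2. landfill permit verification 464 days ago vs limit 730 → met
3. driver safety training 765 days ago vs limit 540 → not met
4. condition 'operates a transfer station' holds; customer complaint log absent → not met
5. spill-response drill 250 days ago vs limit 270 → met
6. vehicle leak inspection 695 days ago vs limit 730 → met
7. notices of violation open 2 ≤ 3 → met
8. condition 'transports medical waste' does not hold → requirement n/a → met
Not met: 2 of 8

2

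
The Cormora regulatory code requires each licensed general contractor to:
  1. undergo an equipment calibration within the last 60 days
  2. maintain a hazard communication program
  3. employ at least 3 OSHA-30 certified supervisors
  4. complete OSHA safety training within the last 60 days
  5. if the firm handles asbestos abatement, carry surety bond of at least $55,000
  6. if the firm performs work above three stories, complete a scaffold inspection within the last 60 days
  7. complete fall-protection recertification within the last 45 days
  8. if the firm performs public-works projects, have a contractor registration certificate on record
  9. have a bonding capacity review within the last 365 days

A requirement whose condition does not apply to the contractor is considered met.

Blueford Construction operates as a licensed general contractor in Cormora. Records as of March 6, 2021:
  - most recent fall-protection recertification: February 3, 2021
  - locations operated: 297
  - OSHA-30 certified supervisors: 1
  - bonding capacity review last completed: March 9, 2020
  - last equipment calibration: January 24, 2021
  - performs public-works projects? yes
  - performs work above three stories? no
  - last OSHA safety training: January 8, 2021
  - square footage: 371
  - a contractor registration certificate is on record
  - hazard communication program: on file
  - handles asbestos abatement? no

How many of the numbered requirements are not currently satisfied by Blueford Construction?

1. equipment calibration 41 days ago vs limit 60 → met
2. hazard communication program present → met
3. OSHA-30 certified supervisors 1 < 3 → not met
4. OSHA safety training 57 days ago vs limit 60 → met
5. condition 'handles asbestos abatement' does not hold → requirement n/a → met
6. condition 'performs work above three stories' does not hold → requirement n/a → met
7. fall-protection recertification 31 days ago vs limit 45 → met
8. condition 'performs public-works projects' holds; contractor registration certificate present → met
9. bonding capacity review 362 days ago vs limit 365 → met
Not met: 1 of 9

1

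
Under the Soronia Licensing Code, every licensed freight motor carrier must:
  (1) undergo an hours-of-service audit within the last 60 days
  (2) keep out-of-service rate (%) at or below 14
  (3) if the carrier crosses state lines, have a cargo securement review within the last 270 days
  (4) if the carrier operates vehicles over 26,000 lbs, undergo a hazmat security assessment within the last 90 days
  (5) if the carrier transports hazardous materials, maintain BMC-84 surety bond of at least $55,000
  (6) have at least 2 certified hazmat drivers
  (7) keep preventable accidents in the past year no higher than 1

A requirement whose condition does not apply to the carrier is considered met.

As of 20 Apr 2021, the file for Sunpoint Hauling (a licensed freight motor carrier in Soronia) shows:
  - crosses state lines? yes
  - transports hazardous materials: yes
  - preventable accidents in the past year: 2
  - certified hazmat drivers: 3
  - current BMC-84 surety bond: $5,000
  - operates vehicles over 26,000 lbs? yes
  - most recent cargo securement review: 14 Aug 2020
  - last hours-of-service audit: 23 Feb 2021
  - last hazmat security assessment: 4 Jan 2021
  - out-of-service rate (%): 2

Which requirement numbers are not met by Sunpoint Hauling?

1. hours-of-service audit 56 days ago vs limit 60 → met
2. out-of-service rate (%) 2 ≤ 14 → met
3. condition 'crosses state lines' holds; cargo securement review 249 days ago vs limit 270 → met
4. condition 'operates vehicles over 26,000 lbs' holds; hazmat security assessment 106 days ago vs limit 90 → not met
5. condition 'transports hazardous materials' holds; BMC-84 surety bond $5,000 < $55,000 → not met
6. certified hazmat drivers 3 ≥ 2 → met
7. preventable accidents in the past year 2 > 1 → not met
Not met: 4, 5, 7

4, 5, 7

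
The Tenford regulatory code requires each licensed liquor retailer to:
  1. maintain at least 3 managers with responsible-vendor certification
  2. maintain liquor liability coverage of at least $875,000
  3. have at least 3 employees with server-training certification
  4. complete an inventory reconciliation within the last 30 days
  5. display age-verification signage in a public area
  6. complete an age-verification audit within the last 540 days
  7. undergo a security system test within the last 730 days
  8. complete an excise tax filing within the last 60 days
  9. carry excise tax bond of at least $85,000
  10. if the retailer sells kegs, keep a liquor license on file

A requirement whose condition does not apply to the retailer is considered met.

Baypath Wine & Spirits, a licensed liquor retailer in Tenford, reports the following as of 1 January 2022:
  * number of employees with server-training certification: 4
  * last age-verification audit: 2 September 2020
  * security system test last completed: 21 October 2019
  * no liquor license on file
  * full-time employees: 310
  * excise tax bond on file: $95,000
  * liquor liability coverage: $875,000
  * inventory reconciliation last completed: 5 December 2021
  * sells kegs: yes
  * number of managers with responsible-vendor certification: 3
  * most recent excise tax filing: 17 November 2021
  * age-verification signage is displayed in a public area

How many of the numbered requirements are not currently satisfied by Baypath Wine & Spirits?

1. managers with responsible-vendor certification 3 ≥ 3 → met
2. liquor liability coverage $875,000 ≥ $875,000 → met
3. employees with server-training certification 4 ≥ 3 → met
4. inventory reconciliation 27 days ago vs limit 30 → met
5. age-verification signage present → met
6. age-verification audit 486 days ago vs limit 540 → met
7. security system test 803 days ago vs limit 730 → not met
8. excise tax filing 45 days ago vs limit 60 → met
9. excise tax bond $95,000 ≥ $85,000 → met
10. condition 'sells kegs' holds; liquor license absent → not met
Not met: 2 of 10

2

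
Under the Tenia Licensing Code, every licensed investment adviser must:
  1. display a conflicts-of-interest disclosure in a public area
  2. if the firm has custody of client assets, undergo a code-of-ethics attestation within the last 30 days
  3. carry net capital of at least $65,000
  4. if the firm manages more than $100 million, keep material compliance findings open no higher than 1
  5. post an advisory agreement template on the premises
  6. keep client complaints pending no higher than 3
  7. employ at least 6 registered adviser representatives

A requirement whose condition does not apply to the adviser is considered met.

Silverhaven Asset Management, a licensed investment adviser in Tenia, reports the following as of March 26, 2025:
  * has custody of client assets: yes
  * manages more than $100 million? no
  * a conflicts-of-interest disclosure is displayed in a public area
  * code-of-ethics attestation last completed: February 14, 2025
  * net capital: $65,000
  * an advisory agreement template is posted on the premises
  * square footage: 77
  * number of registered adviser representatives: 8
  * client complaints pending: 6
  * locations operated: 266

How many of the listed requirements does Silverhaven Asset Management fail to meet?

1. conflicts-of-interest disclosure present → met
2. condition 'has custody of client assets' holds; code-of-ethics attestation 40 days ago vs limit 30 → not met
3. net capital $65,000 ≥ $65,000 → met
4. condition 'manages more than $100 million' does not hold → requirement n/a → met
5. advisory agreement template present → met
6. client complaints pending 6 > 3 → not met
7. registered adviser representatives 8 ≥ 6 → met
Not met: 2 of 7

2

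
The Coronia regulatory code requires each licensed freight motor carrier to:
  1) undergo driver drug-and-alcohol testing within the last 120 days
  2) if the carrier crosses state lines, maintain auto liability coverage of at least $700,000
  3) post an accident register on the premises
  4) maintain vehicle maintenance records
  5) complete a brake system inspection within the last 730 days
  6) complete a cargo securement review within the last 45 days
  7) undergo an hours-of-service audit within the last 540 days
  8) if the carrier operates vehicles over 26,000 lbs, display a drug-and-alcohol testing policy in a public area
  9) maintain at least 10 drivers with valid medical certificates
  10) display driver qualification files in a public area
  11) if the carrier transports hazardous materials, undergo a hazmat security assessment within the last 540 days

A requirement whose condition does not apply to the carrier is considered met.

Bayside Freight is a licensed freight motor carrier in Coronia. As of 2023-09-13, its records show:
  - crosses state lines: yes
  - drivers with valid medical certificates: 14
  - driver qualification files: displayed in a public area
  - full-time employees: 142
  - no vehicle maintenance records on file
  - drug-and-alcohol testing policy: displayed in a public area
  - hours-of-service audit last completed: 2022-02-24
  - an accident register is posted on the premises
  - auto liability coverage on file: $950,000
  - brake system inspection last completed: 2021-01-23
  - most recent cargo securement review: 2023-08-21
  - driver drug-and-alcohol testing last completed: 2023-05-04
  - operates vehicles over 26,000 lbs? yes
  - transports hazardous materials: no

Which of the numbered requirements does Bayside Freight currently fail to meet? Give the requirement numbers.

1, 4, 5, 7

1. driver drug-and-alcohol testing 132 days ago vs limit 120 → not met
2. condition 'crosses state lines' holds; auto liability coverage $950,000 ≥ $700,000 → met
3. accident register present → met
4. vehicle maintenance records absent → not met
5. brake system inspection 963 days ago vs limit 730 → not met
6. cargo securement review 23 days ago vs limit 45 → met
7. hours-of-service audit 566 days ago vs limit 540 → not met
8. condition 'operates vehicles over 26,000 lbs' holds; drug-and-alcohol testing policy present → met
9. drivers with valid medical certificates 14 ≥ 10 → met
10. driver qualification files present → met
11. condition 'transports hazardous materials' does not hold → requirement n/a → met
Not met: 1, 4, 5, 7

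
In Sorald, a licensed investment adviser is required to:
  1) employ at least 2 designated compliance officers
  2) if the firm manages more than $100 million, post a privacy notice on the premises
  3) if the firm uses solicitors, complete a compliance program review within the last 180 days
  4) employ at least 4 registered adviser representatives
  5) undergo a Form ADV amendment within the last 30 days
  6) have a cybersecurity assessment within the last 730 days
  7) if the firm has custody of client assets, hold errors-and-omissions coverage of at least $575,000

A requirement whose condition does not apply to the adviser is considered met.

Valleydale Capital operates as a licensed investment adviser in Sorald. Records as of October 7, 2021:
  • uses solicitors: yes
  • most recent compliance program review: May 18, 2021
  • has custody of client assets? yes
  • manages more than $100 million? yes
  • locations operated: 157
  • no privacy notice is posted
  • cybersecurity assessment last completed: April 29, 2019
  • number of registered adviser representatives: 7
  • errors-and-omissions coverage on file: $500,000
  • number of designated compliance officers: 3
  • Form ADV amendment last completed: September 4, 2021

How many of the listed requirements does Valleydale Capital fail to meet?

4

1. designated compliance officers 3 ≥ 2 → met
2. condition 'manages more than $100 million' holds; privacy notice absent → not met
3. condition 'uses solicitors' holds; compliance program review 142 days ago vs limit 180 → met
4. registered adviser representatives 7 ≥ 4 → met
5. Form ADV amendment 33 days ago vs limit 30 → not met
6. cybersecurity assessment 892 days ago vs limit 730 → not met
7. condition 'has custody of client assets' holds; errors-and-omissions coverage $500,000 < $575,000 → not met
Not met: 4 of 7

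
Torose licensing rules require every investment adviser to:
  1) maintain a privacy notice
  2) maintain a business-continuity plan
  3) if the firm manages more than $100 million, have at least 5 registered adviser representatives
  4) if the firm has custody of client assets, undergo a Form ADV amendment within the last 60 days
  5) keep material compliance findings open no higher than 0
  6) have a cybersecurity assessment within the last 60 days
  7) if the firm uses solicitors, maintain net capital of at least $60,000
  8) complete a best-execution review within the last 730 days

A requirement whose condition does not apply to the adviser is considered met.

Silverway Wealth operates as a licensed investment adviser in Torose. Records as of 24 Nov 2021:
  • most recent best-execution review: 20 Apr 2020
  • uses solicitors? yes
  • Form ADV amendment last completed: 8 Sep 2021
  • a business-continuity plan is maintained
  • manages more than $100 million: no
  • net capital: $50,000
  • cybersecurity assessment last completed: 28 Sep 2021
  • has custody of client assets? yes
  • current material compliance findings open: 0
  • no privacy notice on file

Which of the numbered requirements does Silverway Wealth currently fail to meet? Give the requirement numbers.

1. privacy notice absent → not met
2. business-continuity plan present → met
3. condition 'manages more than $100 million' does not hold → requirement n/a → met
4. condition 'has custody of client assets' holds; Form ADV amendment 77 days ago vs limit 60 → not met
5. material compliance findings open 0 ≤ 0 → met
6. cybersecurity assessment 57 days ago vs limit 60 → met
7. condition 'uses solicitors' holds; net capital $50,000 < $60,000 → not met
8. best-execution review 583 days ago vs limit 730 → met
Not met: 1, 4, 7

1, 4, 7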